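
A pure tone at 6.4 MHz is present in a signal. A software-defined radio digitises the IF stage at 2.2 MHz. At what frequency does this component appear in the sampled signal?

6.4 MHz mod fs = 2 MHz.
2 MHz > fs/2 = 1.1 MHz, folds to fs − 2 MHz = 0.2 MHz.

0.2 MHz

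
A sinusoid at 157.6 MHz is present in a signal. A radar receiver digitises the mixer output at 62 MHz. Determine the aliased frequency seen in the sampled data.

28.4 MHz

157.6 MHz mod fs = 33.6 MHz.
33.6 MHz > fs/2 = 31 MHz, folds to fs − 33.6 MHz = 28.4 MHz.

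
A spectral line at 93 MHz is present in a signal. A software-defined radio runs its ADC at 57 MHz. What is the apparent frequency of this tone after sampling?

21 MHz

93 MHz mod fs = 36 MHz.
36 MHz > fs/2 = 28.5 MHz, folds to fs − 36 MHz = 21 MHz.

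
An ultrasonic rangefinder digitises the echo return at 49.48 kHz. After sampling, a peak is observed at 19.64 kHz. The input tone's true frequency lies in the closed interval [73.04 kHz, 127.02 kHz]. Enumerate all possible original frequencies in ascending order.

Frequencies that alias to 19.64 kHz are k·fs ± 19.64 kHz for integer k ≥ 0.
k=0: 19.64 kHz.
k=1: 29.84 kHz, 69.12 kHz.
k=2: 79.32 kHz, 118.6 kHz.
k=3: 128.8 kHz, 168.08 kHz.
Within [73.04 kHz, 127.02 kHz]: 79.32 kHz, 118.6 kHz.

79.32 kHz, 118.6 kHz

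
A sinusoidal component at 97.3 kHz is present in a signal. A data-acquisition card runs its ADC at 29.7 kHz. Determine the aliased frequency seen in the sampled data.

97.3 kHz mod fs = 8.2 kHz.
8.2 kHz ≤ fs/2 = 14.85 kHz, appears at 8.2 kHz.

8.2 kHz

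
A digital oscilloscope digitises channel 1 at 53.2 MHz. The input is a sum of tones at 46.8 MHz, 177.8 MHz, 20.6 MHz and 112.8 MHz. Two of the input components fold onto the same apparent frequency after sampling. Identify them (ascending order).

46.8 MHz, 112.8 MHz

fs/2 = 26.6 MHz.
46.8 MHz > fs/2 = 26.6 MHz, folds to fs − 46.8 MHz = 6.4 MHz.
177.8 MHz mod fs = 18.2 MHz.
18.2 MHz ≤ fs/2 = 26.6 MHz, appears at 18.2 MHz.
20.6 MHz ≤ fs/2 = 26.6 MHz, passes unchanged.
112.8 MHz mod fs = 6.4 MHz.
6.4 MHz ≤ fs/2 = 26.6 MHz, appears at 6.4 MHz.
46.8 MHz and 112.8 MHz both map to 6.4 MHz.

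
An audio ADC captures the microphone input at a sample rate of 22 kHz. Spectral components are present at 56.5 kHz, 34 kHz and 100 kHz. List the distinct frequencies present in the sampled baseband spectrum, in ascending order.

fs/2 = 11 kHz.
56.5 kHz mod fs = 12.5 kHz.
12.5 kHz > fs/2 = 11 kHz, folds to fs − 12.5 kHz = 9.5 kHz.
34 kHz mod fs = 12 kHz.
12 kHz > fs/2 = 11 kHz, folds to fs − 12 kHz = 10 kHz.
100 kHz mod fs = 12 kHz.
12 kHz > fs/2 = 11 kHz, folds to fs − 12 kHz = 10 kHz.
Distinct values: {9.5 kHz, 10 kHz}.

9.5 kHz, 10 kHz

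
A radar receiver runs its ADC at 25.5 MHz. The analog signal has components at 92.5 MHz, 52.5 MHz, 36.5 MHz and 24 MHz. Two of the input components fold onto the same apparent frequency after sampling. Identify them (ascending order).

fs/2 = 12.75 MHz.
92.5 MHz mod fs = 16 MHz.
16 MHz > fs/2 = 12.75 MHz, folds to fs − 16 MHz = 9.5 MHz.
52.5 MHz mod fs = 1.5 MHz.
1.5 MHz ≤ fs/2 = 12.75 MHz, appears at 1.5 MHz.
36.5 MHz mod fs = 11 MHz.
11 MHz ≤ fs/2 = 12.75 MHz, appears at 11 MHz.
24 MHz > fs/2 = 12.75 MHz, folds to fs − 24 MHz = 1.5 MHz.
24 MHz and 52.5 MHz both map to 1.5 MHz.

24 MHz, 52.5 MHz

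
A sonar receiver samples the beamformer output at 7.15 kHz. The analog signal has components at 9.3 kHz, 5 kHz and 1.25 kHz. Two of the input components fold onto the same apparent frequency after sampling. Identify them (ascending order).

fs/2 = 3.575 kHz.
9.3 kHz mod fs = 2.15 kHz.
2.15 kHz ≤ fs/2 = 3.575 kHz, appears at 2.15 kHz.
5 kHz > fs/2 = 3.575 kHz, folds to fs − 5 kHz = 2.15 kHz.
1.25 kHz ≤ fs/2 = 3.575 kHz, passes unchanged.
5 kHz and 9.3 kHz both map to 2.15 kHz.

5 kHz, 9.3 kHz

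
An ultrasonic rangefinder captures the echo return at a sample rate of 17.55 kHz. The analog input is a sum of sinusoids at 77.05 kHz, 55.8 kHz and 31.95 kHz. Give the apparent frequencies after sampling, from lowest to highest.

3.15 kHz, 6.85 kHz

fs/2 = 8.775 kHz.
77.05 kHz mod fs = 6.85 kHz.
6.85 kHz ≤ fs/2 = 8.775 kHz, appears at 6.85 kHz.
55.8 kHz mod fs = 3.15 kHz.
3.15 kHz ≤ fs/2 = 8.775 kHz, appears at 3.15 kHz.
31.95 kHz mod fs = 14.4 kHz.
14.4 kHz > fs/2 = 8.775 kHz, folds to fs − 14.4 kHz = 3.15 kHz.
Distinct values: {3.15 kHz, 6.85 kHz}.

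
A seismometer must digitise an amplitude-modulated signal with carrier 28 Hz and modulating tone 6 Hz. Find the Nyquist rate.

AM sidebands sit at fc ± fm = 22 Hz and 34 Hz.
Highest-frequency component: 34 Hz.
Nyquist rate = 2 × 34 Hz = 68 Hz.

68 Hz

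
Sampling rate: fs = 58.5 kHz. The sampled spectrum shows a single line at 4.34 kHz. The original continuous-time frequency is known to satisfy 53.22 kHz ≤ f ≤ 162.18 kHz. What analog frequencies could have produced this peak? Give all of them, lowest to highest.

54.16 kHz, 62.84 kHz, 112.66 kHz, 121.34 kHz

Frequencies that alias to 4.34 kHz are k·fs ± 4.34 kHz for integer k ≥ 0.
k=0: 4.34 kHz.
k=1: 54.16 kHz, 62.84 kHz.
k=2: 112.66 kHz, 121.34 kHz.
k=3: 171.16 kHz, 179.84 kHz.
Within [53.22 kHz, 162.18 kHz]: 54.16 kHz, 62.84 kHz, 112.66 kHz, 121.34 kHz.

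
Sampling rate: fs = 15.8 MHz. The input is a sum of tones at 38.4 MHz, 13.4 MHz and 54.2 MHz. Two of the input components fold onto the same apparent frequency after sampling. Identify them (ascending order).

fs/2 = 7.9 MHz.
38.4 MHz mod fs = 6.8 MHz.
6.8 MHz ≤ fs/2 = 7.9 MHz, appears at 6.8 MHz.
13.4 MHz > fs/2 = 7.9 MHz, folds to fs − 13.4 MHz = 2.4 MHz.
54.2 MHz mod fs = 6.8 MHz.
6.8 MHz ≤ fs/2 = 7.9 MHz, appears at 6.8 MHz.
38.4 MHz and 54.2 MHz both map to 6.8 MHz.

38.4 MHz, 54.2 MHz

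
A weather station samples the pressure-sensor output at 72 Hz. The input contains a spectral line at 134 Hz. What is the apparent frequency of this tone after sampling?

134 Hz mod fs = 62 Hz.
62 Hz > fs/2 = 36 Hz, folds to fs − 62 Hz = 10 Hz.

10 Hz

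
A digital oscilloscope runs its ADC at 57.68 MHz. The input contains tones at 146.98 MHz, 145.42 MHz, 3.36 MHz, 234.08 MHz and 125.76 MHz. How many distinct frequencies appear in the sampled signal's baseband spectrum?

fs/2 = 28.84 MHz.
146.98 MHz mod fs = 31.62 MHz.
31.62 MHz > fs/2 = 28.84 MHz, folds to fs − 31.62 MHz = 26.06 MHz.
145.42 MHz mod fs = 30.06 MHz.
30.06 MHz > fs/2 = 28.84 MHz, folds to fs − 30.06 MHz = 27.62 MHz.
3.36 MHz ≤ fs/2 = 28.84 MHz, passes unchanged.
234.08 MHz mod fs = 3.36 MHz.
3.36 MHz ≤ fs/2 = 28.84 MHz, appears at 3.36 MHz.
125.76 MHz mod fs = 10.4 MHz.
10.4 MHz ≤ fs/2 = 28.84 MHz, appears at 10.4 MHz.
Distinct values: {3.36 MHz, 10.4 MHz, 26.06 MHz, 27.62 MHz} → 4.

4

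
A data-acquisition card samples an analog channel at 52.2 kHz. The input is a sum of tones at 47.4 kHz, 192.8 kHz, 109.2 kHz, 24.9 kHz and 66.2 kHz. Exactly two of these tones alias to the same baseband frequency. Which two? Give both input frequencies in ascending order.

fs/2 = 26.1 kHz.
47.4 kHz > fs/2 = 26.1 kHz, folds to fs − 47.4 kHz = 4.8 kHz.
192.8 kHz mod fs = 36.2 kHz.
36.2 kHz > fs/2 = 26.1 kHz, folds to fs − 36.2 kHz = 16 kHz.
109.2 kHz mod fs = 4.8 kHz.
4.8 kHz ≤ fs/2 = 26.1 kHz, appears at 4.8 kHz.
24.9 kHz ≤ fs/2 = 26.1 kHz, passes unchanged.
66.2 kHz mod fs = 14 kHz.
14 kHz ≤ fs/2 = 26.1 kHz, appears at 14 kHz.
47.4 kHz and 109.2 kHz both map to 4.8 kHz.

47.4 kHz, 109.2 kHz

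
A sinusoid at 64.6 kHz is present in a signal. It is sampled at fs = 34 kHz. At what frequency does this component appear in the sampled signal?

3.4 kHz

64.6 kHz mod fs = 30.6 kHz.
30.6 kHz > fs/2 = 17 kHz, folds to fs − 30.6 kHz = 3.4 kHz.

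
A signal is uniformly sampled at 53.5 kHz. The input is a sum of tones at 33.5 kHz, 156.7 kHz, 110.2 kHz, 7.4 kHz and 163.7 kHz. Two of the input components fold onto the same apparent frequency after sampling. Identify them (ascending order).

110.2 kHz, 163.7 kHz

fs/2 = 26.75 kHz.
33.5 kHz > fs/2 = 26.75 kHz, folds to fs − 33.5 kHz = 20 kHz.
156.7 kHz mod fs = 49.7 kHz.
49.7 kHz > fs/2 = 26.75 kHz, folds to fs − 49.7 kHz = 3.8 kHz.
110.2 kHz mod fs = 3.2 kHz.
3.2 kHz ≤ fs/2 = 26.75 kHz, appears at 3.2 kHz.
7.4 kHz ≤ fs/2 = 26.75 kHz, passes unchanged.
163.7 kHz mod fs = 3.2 kHz.
3.2 kHz ≤ fs/2 = 26.75 kHz, appears at 3.2 kHz.
110.2 kHz and 163.7 kHz both map to 3.2 kHz.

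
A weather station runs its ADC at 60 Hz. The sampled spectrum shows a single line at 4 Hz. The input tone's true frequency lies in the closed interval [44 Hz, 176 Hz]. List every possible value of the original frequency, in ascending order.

56 Hz, 64 Hz, 116 Hz, 124 Hz, 176 Hz

Frequencies that alias to 4 Hz are k·fs ± 4 Hz for integer k ≥ 0.
k=0: 4 Hz.
k=1: 56 Hz, 64 Hz.
k=2: 116 Hz, 124 Hz.
k=3: 176 Hz, 184 Hz.
k=4: 236 Hz, 244 Hz.
Within [44 Hz, 176 Hz]: 56 Hz, 64 Hz, 116 Hz, 124 Hz, 176 Hz.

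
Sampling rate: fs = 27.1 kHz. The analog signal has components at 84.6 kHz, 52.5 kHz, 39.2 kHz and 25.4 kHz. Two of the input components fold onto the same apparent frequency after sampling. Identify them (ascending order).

25.4 kHz, 52.5 kHz

fs/2 = 13.55 kHz.
84.6 kHz mod fs = 3.3 kHz.
3.3 kHz ≤ fs/2 = 13.55 kHz, appears at 3.3 kHz.
52.5 kHz mod fs = 25.4 kHz.
25.4 kHz > fs/2 = 13.55 kHz, folds to fs − 25.4 kHz = 1.7 kHz.
39.2 kHz mod fs = 12.1 kHz.
12.1 kHz ≤ fs/2 = 13.55 kHz, appears at 12.1 kHz.
25.4 kHz > fs/2 = 13.55 kHz, folds to fs − 25.4 kHz = 1.7 kHz.
25.4 kHz and 52.5 kHz both map to 1.7 kHz.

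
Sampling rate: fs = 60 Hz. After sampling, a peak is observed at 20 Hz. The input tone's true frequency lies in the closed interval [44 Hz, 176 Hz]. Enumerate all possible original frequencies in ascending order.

Frequencies that alias to 20 Hz are k·fs ± 20 Hz for integer k ≥ 0.
k=0: 20 Hz.
k=1: 40 Hz, 80 Hz.
k=2: 100 Hz, 140 Hz.
k=3: 160 Hz, 200 Hz.
k=4: 220 Hz, 260 Hz.
Within [44 Hz, 176 Hz]: 80 Hz, 100 Hz, 140 Hz, 160 Hz.

80 Hz, 100 Hz, 140 Hz, 160 Hz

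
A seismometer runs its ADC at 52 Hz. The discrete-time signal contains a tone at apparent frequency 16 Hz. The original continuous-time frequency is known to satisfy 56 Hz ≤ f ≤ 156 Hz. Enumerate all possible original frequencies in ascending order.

68 Hz, 88 Hz, 120 Hz, 140 Hz

Frequencies that alias to 16 Hz are k·fs ± 16 Hz for integer k ≥ 0.
k=0: 16 Hz.
k=1: 36 Hz, 68 Hz.
k=2: 88 Hz, 120 Hz.
k=3: 140 Hz, 172 Hz.
k=4: 192 Hz, 224 Hz.
Within [56 Hz, 156 Hz]: 68 Hz, 88 Hz, 120 Hz, 140 Hz.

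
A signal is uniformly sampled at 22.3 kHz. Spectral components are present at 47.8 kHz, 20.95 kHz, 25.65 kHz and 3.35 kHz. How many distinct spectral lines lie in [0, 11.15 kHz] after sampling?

3

fs/2 = 11.15 kHz.
47.8 kHz mod fs = 3.2 kHz.
3.2 kHz ≤ fs/2 = 11.15 kHz, appears at 3.2 kHz.
20.95 kHz > fs/2 = 11.15 kHz, folds to fs − 20.95 kHz = 1.35 kHz.
25.65 kHz mod fs = 3.35 kHz.
3.35 kHz ≤ fs/2 = 11.15 kHz, appears at 3.35 kHz.
3.35 kHz ≤ fs/2 = 11.15 kHz, passes unchanged.
Distinct values: {1.35 kHz, 3.2 kHz, 3.35 kHz} → 3.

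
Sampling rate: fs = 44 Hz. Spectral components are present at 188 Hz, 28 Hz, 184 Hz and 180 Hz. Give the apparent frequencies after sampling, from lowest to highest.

4 Hz, 8 Hz, 12 Hz, 16 Hz

fs/2 = 22 Hz.
188 Hz mod fs = 12 Hz.
12 Hz ≤ fs/2 = 22 Hz, appears at 12 Hz.
28 Hz > fs/2 = 22 Hz, folds to fs − 28 Hz = 16 Hz.
184 Hz mod fs = 8 Hz.
8 Hz ≤ fs/2 = 22 Hz, appears at 8 Hz.
180 Hz mod fs = 4 Hz.
4 Hz ≤ fs/2 = 22 Hz, appears at 4 Hz.
Distinct values: {4 Hz, 8 Hz, 12 Hz, 16 Hz}.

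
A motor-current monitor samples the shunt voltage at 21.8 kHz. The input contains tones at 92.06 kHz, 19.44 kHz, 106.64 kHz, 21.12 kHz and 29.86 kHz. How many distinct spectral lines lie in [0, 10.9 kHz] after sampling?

4

fs/2 = 10.9 kHz.
92.06 kHz mod fs = 4.86 kHz.
4.86 kHz ≤ fs/2 = 10.9 kHz, appears at 4.86 kHz.
19.44 kHz > fs/2 = 10.9 kHz, folds to fs − 19.44 kHz = 2.36 kHz.
106.64 kHz mod fs = 19.44 kHz.
19.44 kHz > fs/2 = 10.9 kHz, folds to fs − 19.44 kHz = 2.36 kHz.
21.12 kHz > fs/2 = 10.9 kHz, folds to fs − 21.12 kHz = 0.68 kHz.
29.86 kHz mod fs = 8.06 kHz.
8.06 kHz ≤ fs/2 = 10.9 kHz, appears at 8.06 kHz.
Distinct values: {0.68 kHz, 2.36 kHz, 4.86 kHz, 8.06 kHz} → 4.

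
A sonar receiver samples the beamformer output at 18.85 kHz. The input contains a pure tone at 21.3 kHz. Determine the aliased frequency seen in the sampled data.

21.3 kHz mod fs = 2.45 kHz.
2.45 kHz ≤ fs/2 = 9.425 kHz, appears at 2.45 kHz.

2.45 kHz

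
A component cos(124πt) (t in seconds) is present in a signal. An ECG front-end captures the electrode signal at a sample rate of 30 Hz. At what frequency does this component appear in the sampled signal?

2 Hz

ω = 124π rad/s → f = ω/(2π) = 62 Hz.
62 Hz mod fs = 2 Hz.
2 Hz ≤ fs/2 = 15 Hz, appears at 2 Hz.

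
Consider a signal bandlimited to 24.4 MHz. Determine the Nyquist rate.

48.8 MHz

Nyquist rate = 2 × 24.4 MHz = 48.8 MHz.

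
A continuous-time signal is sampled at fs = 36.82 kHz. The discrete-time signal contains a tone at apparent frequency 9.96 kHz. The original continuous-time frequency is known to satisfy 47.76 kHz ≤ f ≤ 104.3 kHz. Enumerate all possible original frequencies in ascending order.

Frequencies that alias to 9.96 kHz are k·fs ± 9.96 kHz for integer k ≥ 0.
k=0: 9.96 kHz.
k=1: 26.86 kHz, 46.78 kHz.
k=2: 63.68 kHz, 83.6 kHz.
k=3: 100.5 kHz, 120.42 kHz.
k=4: 137.32 kHz, 157.24 kHz.
Within [47.76 kHz, 104.3 kHz]: 63.68 kHz, 83.6 kHz, 100.5 kHz.

63.68 kHz, 83.6 kHz, 100.5 kHz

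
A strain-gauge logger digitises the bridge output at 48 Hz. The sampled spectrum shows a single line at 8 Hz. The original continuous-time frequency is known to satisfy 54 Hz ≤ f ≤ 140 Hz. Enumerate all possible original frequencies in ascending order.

Frequencies that alias to 8 Hz are k·fs ± 8 Hz for integer k ≥ 0.
k=0: 8 Hz.
k=1: 40 Hz, 56 Hz.
k=2: 88 Hz, 104 Hz.
k=3: 136 Hz, 152 Hz.
k=4: 184 Hz, 200 Hz.
Within [54 Hz, 140 Hz]: 56 Hz, 88 Hz, 104 Hz, 136 Hz.

56 Hz, 88 Hz, 104 Hz, 136 Hz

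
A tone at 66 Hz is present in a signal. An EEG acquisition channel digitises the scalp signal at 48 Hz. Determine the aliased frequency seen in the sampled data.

18 Hz

66 Hz mod fs = 18 Hz.
18 Hz ≤ fs/2 = 24 Hz, appears at 18 Hz.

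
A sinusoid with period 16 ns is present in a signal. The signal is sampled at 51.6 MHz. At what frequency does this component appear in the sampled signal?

T = 16 ns → f = 1/T = 62.5 MHz.
62.5 MHz mod fs = 10.9 MHz.
10.9 MHz ≤ fs/2 = 25.8 MHz, appears at 10.9 MHz.

10.9 MHz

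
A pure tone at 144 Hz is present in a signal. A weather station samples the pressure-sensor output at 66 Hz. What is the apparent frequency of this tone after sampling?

12 Hz

144 Hz mod fs = 12 Hz.
12 Hz ≤ fs/2 = 33 Hz, appears at 12 Hz.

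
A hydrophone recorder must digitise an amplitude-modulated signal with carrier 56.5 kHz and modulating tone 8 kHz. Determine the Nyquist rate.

AM sidebands sit at fc ± fm = 48.5 kHz and 64.5 kHz.
Highest-frequency component: 64.5 kHz.
Nyquist rate = 2 × 64.5 kHz = 129 kHz.

129 kHz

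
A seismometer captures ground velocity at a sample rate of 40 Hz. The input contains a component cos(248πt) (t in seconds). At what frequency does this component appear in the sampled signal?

4 Hz

ω = 248π rad/s → f = ω/(2π) = 124 Hz.
124 Hz mod fs = 4 Hz.
4 Hz ≤ fs/2 = 20 Hz, appears at 4 Hz.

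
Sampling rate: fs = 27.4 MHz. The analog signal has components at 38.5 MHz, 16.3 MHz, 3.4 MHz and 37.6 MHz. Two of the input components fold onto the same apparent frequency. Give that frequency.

11.1 MHz

fs/2 = 13.7 MHz.
38.5 MHz mod fs = 11.1 MHz.
11.1 MHz ≤ fs/2 = 13.7 MHz, appears at 11.1 MHz.
16.3 MHz > fs/2 = 13.7 MHz, folds to fs − 16.3 MHz = 11.1 MHz.
3.4 MHz ≤ fs/2 = 13.7 MHz, passes unchanged.
37.6 MHz mod fs = 10.2 MHz.
10.2 MHz ≤ fs/2 = 13.7 MHz, appears at 10.2 MHz.
16.3 MHz and 38.5 MHz both map to 11.1 MHz.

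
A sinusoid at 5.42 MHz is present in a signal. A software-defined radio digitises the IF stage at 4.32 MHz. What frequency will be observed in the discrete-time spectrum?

1.1 MHz

5.42 MHz mod fs = 1.1 MHz.
1.1 MHz ≤ fs/2 = 2.16 MHz, appears at 1.1 MHz.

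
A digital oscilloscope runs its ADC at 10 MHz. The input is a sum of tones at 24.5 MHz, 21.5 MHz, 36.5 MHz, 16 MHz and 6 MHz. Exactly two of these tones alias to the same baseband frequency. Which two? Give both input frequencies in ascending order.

fs/2 = 5 MHz.
24.5 MHz mod fs = 4.5 MHz.
4.5 MHz ≤ fs/2 = 5 MHz, appears at 4.5 MHz.
21.5 MHz mod fs = 1.5 MHz.
1.5 MHz ≤ fs/2 = 5 MHz, appears at 1.5 MHz.
36.5 MHz mod fs = 6.5 MHz.
6.5 MHz > fs/2 = 5 MHz, folds to fs − 6.5 MHz = 3.5 MHz.
16 MHz mod fs = 6 MHz.
6 MHz > fs/2 = 5 MHz, folds to fs − 6 MHz = 4 MHz.
6 MHz > fs/2 = 5 MHz, folds to fs − 6 MHz = 4 MHz.
6 MHz and 16 MHz both map to 4 MHz.

6 MHz, 16 MHz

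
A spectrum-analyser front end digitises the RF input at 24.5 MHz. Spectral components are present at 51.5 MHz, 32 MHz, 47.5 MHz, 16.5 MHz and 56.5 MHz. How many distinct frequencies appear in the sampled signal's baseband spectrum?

fs/2 = 12.25 MHz.
51.5 MHz mod fs = 2.5 MHz.
2.5 MHz ≤ fs/2 = 12.25 MHz, appears at 2.5 MHz.
32 MHz mod fs = 7.5 MHz.
7.5 MHz ≤ fs/2 = 12.25 MHz, appears at 7.5 MHz.
47.5 MHz mod fs = 23 MHz.
23 MHz > fs/2 = 12.25 MHz, folds to fs − 23 MHz = 1.5 MHz.
16.5 MHz > fs/2 = 12.25 MHz, folds to fs − 16.5 MHz = 8 MHz.
56.5 MHz mod fs = 7.5 MHz.
7.5 MHz ≤ fs/2 = 12.25 MHz, appears at 7.5 MHz.
Distinct values: {1.5 MHz, 2.5 MHz, 7.5 MHz, 8 MHz} → 4.

4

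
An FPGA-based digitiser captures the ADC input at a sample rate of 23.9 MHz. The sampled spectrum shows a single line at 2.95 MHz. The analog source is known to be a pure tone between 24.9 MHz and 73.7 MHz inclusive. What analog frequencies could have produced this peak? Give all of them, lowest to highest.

26.85 MHz, 44.85 MHz, 50.75 MHz, 68.75 MHz

Frequencies that alias to 2.95 MHz are k·fs ± 2.95 MHz for integer k ≥ 0.
k=0: 2.95 MHz.
k=1: 20.95 MHz, 26.85 MHz.
k=2: 44.85 MHz, 50.75 MHz.
k=3: 68.75 MHz, 74.65 MHz.
k=4: 92.65 MHz, 98.55 MHz.
Within [24.9 MHz, 73.7 MHz]: 26.85 MHz, 44.85 MHz, 50.75 MHz, 68.75 MHz.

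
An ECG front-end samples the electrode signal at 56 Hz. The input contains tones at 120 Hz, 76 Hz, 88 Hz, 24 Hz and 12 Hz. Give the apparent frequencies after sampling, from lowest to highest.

fs/2 = 28 Hz.
120 Hz mod fs = 8 Hz.
8 Hz ≤ fs/2 = 28 Hz, appears at 8 Hz.
76 Hz mod fs = 20 Hz.
20 Hz ≤ fs/2 = 28 Hz, appears at 20 Hz.
88 Hz mod fs = 32 Hz.
32 Hz > fs/2 = 28 Hz, folds to fs − 32 Hz = 24 Hz.
24 Hz ≤ fs/2 = 28 Hz, passes unchanged.
12 Hz ≤ fs/2 = 28 Hz, passes unchanged.
Distinct values: {8 Hz, 12 Hz, 20 Hz, 24 Hz}.

8 Hz, 12 Hz, 20 Hz, 24 Hz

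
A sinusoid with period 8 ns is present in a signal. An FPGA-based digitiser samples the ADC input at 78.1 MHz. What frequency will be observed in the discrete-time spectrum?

T = 8 ns → f = 1/T = 125 MHz.
125 MHz mod fs = 46.9 MHz.
46.9 MHz > fs/2 = 39.05 MHz, folds to fs − 46.9 MHz = 31.2 MHz.

31.2 MHz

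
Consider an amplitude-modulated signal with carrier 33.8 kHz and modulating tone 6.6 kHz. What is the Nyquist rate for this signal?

AM sidebands sit at fc ± fm = 27.2 kHz and 40.4 kHz.
Highest-frequency component: 40.4 kHz.
Nyquist rate = 2 × 40.4 kHz = 80.8 kHz.

80.8 kHz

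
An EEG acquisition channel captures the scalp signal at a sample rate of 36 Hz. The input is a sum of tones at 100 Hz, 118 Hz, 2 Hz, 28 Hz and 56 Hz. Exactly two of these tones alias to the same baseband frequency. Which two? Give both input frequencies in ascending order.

28 Hz, 100 Hz

fs/2 = 18 Hz.
100 Hz mod fs = 28 Hz.
28 Hz > fs/2 = 18 Hz, folds to fs − 28 Hz = 8 Hz.
118 Hz mod fs = 10 Hz.
10 Hz ≤ fs/2 = 18 Hz, appears at 10 Hz.
2 Hz ≤ fs/2 = 18 Hz, passes unchanged.
28 Hz > fs/2 = 18 Hz, folds to fs − 28 Hz = 8 Hz.
56 Hz mod fs = 20 Hz.
20 Hz > fs/2 = 18 Hz, folds to fs − 20 Hz = 16 Hz.
28 Hz and 100 Hz both map to 8 Hz.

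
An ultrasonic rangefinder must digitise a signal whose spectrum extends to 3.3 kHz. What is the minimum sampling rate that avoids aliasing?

Nyquist rate = 2 × 3.3 kHz = 6.6 kHz.

6.6 kHz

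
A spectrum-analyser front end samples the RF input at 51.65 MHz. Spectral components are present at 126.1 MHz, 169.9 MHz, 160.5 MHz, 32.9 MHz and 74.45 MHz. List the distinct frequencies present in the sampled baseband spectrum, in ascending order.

fs/2 = 25.825 MHz.
126.1 MHz mod fs = 22.8 MHz.
22.8 MHz ≤ fs/2 = 25.825 MHz, appears at 22.8 MHz.
169.9 MHz mod fs = 14.95 MHz.
14.95 MHz ≤ fs/2 = 25.825 MHz, appears at 14.95 MHz.
160.5 MHz mod fs = 5.55 MHz.
5.55 MHz ≤ fs/2 = 25.825 MHz, appears at 5.55 MHz.
32.9 MHz > fs/2 = 25.825 MHz, folds to fs − 32.9 MHz = 18.75 MHz.
74.45 MHz mod fs = 22.8 MHz.
22.8 MHz ≤ fs/2 = 25.825 MHz, appears at 22.8 MHz.
Distinct values: {5.55 MHz, 14.95 MHz, 18.75 MHz, 22.8 MHz}.

5.55 MHz, 14.95 MHz, 18.75 MHz, 22.8 MHz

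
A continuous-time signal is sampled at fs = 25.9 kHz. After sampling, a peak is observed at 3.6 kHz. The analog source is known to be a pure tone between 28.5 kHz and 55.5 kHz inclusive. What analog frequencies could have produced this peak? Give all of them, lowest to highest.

Frequencies that alias to 3.6 kHz are k·fs ± 3.6 kHz for integer k ≥ 0.
k=0: 3.6 kHz.
k=1: 22.3 kHz, 29.5 kHz.
k=2: 48.2 kHz, 55.4 kHz.
k=3: 74.1 kHz, 81.3 kHz.
Within [28.5 kHz, 55.5 kHz]: 29.5 kHz, 48.2 kHz, 55.4 kHz.

29.5 kHz, 48.2 kHz, 55.4 kHz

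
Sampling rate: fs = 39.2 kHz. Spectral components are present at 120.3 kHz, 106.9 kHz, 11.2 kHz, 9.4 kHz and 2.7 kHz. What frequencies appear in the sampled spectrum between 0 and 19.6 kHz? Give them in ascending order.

fs/2 = 19.6 kHz.
120.3 kHz mod fs = 2.7 kHz.
2.7 kHz ≤ fs/2 = 19.6 kHz, appears at 2.7 kHz.
106.9 kHz mod fs = 28.5 kHz.
28.5 kHz > fs/2 = 19.6 kHz, folds to fs − 28.5 kHz = 10.7 kHz.
11.2 kHz ≤ fs/2 = 19.6 kHz, passes unchanged.
9.4 kHz ≤ fs/2 = 19.6 kHz, passes unchanged.
2.7 kHz ≤ fs/2 = 19.6 kHz, passes unchanged.
Distinct values: {2.7 kHz, 9.4 kHz, 10.7 kHz, 11.2 kHz}.

2.7 kHz, 9.4 kHz, 10.7 kHz, 11.2 kHz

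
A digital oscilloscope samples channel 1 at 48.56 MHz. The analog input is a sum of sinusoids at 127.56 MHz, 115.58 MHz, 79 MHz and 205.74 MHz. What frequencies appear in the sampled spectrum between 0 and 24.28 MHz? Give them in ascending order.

11.5 MHz, 18.12 MHz, 18.46 MHz

fs/2 = 24.28 MHz.
127.56 MHz mod fs = 30.44 MHz.
30.44 MHz > fs/2 = 24.28 MHz, folds to fs − 30.44 MHz = 18.12 MHz.
115.58 MHz mod fs = 18.46 MHz.
18.46 MHz ≤ fs/2 = 24.28 MHz, appears at 18.46 MHz.
79 MHz mod fs = 30.44 MHz.
30.44 MHz > fs/2 = 24.28 MHz, folds to fs − 30.44 MHz = 18.12 MHz.
205.74 MHz mod fs = 11.5 MHz.
11.5 MHz ≤ fs/2 = 24.28 MHz, appears at 11.5 MHz.
Distinct values: {11.5 MHz, 18.12 MHz, 18.46 MHz}.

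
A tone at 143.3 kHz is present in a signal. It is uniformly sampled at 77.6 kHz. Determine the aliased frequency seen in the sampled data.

143.3 kHz mod fs = 65.7 kHz.
65.7 kHz > fs/2 = 38.8 kHz, folds to fs − 65.7 kHz = 11.9 kHz.

11.9 kHz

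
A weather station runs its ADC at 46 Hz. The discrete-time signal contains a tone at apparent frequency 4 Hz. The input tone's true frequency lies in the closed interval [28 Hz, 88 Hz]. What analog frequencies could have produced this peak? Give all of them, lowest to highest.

Frequencies that alias to 4 Hz are k·fs ± 4 Hz for integer k ≥ 0.
k=0: 4 Hz.
k=1: 42 Hz, 50 Hz.
k=2: 88 Hz, 96 Hz.
k=3: 134 Hz, 142 Hz.
Within [28 Hz, 88 Hz]: 42 Hz, 50 Hz, 88 Hz.

42 Hz, 50 Hz, 88 Hz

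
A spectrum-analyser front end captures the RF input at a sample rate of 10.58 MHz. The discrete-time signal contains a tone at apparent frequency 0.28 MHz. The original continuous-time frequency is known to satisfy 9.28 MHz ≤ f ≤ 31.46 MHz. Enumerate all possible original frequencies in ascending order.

Frequencies that alias to 0.28 MHz are k·fs ± 0.28 MHz for integer k ≥ 0.
k=0: 0.28 MHz.
k=1: 10.3 MHz, 10.86 MHz.
k=2: 20.88 MHz, 21.44 MHz.
k=3: 31.46 MHz, 32.02 MHz.
k=4: 42.04 MHz, 42.6 MHz.
Within [9.28 MHz, 31.46 MHz]: 10.3 MHz, 10.86 MHz, 20.88 MHz, 21.44 MHz, 31.46 MHz.

10.3 MHz, 10.86 MHz, 20.88 MHz, 21.44 MHz, 31.46 MHz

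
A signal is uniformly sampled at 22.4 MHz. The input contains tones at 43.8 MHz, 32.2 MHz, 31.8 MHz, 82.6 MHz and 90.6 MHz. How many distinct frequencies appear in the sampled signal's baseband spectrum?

fs/2 = 11.2 MHz.
43.8 MHz mod fs = 21.4 MHz.
21.4 MHz > fs/2 = 11.2 MHz, folds to fs − 21.4 MHz = 1 MHz.
32.2 MHz mod fs = 9.8 MHz.
9.8 MHz ≤ fs/2 = 11.2 MHz, appears at 9.8 MHz.
31.8 MHz mod fs = 9.4 MHz.
9.4 MHz ≤ fs/2 = 11.2 MHz, appears at 9.4 MHz.
82.6 MHz mod fs = 15.4 MHz.
15.4 MHz > fs/2 = 11.2 MHz, folds to fs − 15.4 MHz = 7 MHz.
90.6 MHz mod fs = 1 MHz.
1 MHz ≤ fs/2 = 11.2 MHz, appears at 1 MHz.
Distinct values: {1 MHz, 7 MHz, 9.4 MHz, 9.8 MHz} → 4.

4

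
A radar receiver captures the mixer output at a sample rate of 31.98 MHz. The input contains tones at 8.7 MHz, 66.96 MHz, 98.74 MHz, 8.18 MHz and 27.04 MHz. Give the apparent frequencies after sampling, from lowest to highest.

fs/2 = 15.99 MHz.
8.7 MHz ≤ fs/2 = 15.99 MHz, passes unchanged.
66.96 MHz mod fs = 3 MHz.
3 MHz ≤ fs/2 = 15.99 MHz, appears at 3 MHz.
98.74 MHz mod fs = 2.8 MHz.
2.8 MHz ≤ fs/2 = 15.99 MHz, appears at 2.8 MHz.
8.18 MHz ≤ fs/2 = 15.99 MHz, passes unchanged.
27.04 MHz > fs/2 = 15.99 MHz, folds to fs − 27.04 MHz = 4.94 MHz.
Distinct values: {2.8 MHz, 3 MHz, 4.94 MHz, 8.18 MHz, 8.7 MHz}.

2.8 MHz, 3 MHz, 4.94 MHz, 8.18 MHz, 8.7 MHz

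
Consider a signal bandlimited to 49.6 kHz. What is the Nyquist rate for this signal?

Nyquist rate = 2 × 49.6 kHz = 99.2 kHz.

99.2 kHz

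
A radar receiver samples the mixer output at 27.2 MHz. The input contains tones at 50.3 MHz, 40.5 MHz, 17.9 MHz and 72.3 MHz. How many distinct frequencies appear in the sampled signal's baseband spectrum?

3

fs/2 = 13.6 MHz.
50.3 MHz mod fs = 23.1 MHz.
23.1 MHz > fs/2 = 13.6 MHz, folds to fs − 23.1 MHz = 4.1 MHz.
40.5 MHz mod fs = 13.3 MHz.
13.3 MHz ≤ fs/2 = 13.6 MHz, appears at 13.3 MHz.
17.9 MHz > fs/2 = 13.6 MHz, folds to fs − 17.9 MHz = 9.3 MHz.
72.3 MHz mod fs = 17.9 MHz.
17.9 MHz > fs/2 = 13.6 MHz, folds to fs − 17.9 MHz = 9.3 MHz.
Distinct values: {4.1 MHz, 9.3 MHz, 13.3 MHz} → 3.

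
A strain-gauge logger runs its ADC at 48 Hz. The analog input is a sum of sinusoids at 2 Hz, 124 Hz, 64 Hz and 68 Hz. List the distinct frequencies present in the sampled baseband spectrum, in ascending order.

2 Hz, 16 Hz, 20 Hz

fs/2 = 24 Hz.
2 Hz ≤ fs/2 = 24 Hz, passes unchanged.
124 Hz mod fs = 28 Hz.
28 Hz > fs/2 = 24 Hz, folds to fs − 28 Hz = 20 Hz.
64 Hz mod fs = 16 Hz.
16 Hz ≤ fs/2 = 24 Hz, appears at 16 Hz.
68 Hz mod fs = 20 Hz.
20 Hz ≤ fs/2 = 24 Hz, appears at 20 Hz.
Distinct values: {2 Hz, 16 Hz, 20 Hz}.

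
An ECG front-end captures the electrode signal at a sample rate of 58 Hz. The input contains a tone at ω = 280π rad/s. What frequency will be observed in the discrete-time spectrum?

ω = 280π rad/s → f = ω/(2π) = 140 Hz.
140 Hz mod fs = 24 Hz.
24 Hz ≤ fs/2 = 29 Hz, appears at 24 Hz.

24 Hz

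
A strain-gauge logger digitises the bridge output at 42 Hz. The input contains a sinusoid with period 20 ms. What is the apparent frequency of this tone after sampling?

8 Hz

T = 20 ms → f = 1/T = 50 Hz.
50 Hz mod fs = 8 Hz.
8 Hz ≤ fs/2 = 21 Hz, appears at 8 Hz.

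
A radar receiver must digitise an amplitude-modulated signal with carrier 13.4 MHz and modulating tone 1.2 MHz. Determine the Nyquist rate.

29.2 MHz

AM sidebands sit at fc ± fm = 12.2 MHz and 14.6 MHz.
Highest-frequency component: 14.6 MHz.
Nyquist rate = 2 × 14.6 MHz = 29.2 MHz.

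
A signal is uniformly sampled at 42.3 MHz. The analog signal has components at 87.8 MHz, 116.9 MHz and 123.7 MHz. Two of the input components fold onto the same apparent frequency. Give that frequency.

fs/2 = 21.15 MHz.
87.8 MHz mod fs = 3.2 MHz.
3.2 MHz ≤ fs/2 = 21.15 MHz, appears at 3.2 MHz.
116.9 MHz mod fs = 32.3 MHz.
32.3 MHz > fs/2 = 21.15 MHz, folds to fs − 32.3 MHz = 10 MHz.
123.7 MHz mod fs = 39.1 MHz.
39.1 MHz > fs/2 = 21.15 MHz, folds to fs − 39.1 MHz = 3.2 MHz.
87.8 MHz and 123.7 MHz both map to 3.2 MHz.

3.2 MHz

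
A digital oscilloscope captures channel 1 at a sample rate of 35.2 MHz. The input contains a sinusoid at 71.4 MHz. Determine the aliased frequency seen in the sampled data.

1 MHz

71.4 MHz mod fs = 1 MHz.
1 MHz ≤ fs/2 = 17.6 MHz, appears at 1 MHz.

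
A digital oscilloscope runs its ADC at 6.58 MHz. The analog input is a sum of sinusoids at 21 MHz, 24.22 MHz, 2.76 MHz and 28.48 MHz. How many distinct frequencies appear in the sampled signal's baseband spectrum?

fs/2 = 3.29 MHz.
21 MHz mod fs = 1.26 MHz.
1.26 MHz ≤ fs/2 = 3.29 MHz, appears at 1.26 MHz.
24.22 MHz mod fs = 4.48 MHz.
4.48 MHz > fs/2 = 3.29 MHz, folds to fs − 4.48 MHz = 2.1 MHz.
2.76 MHz ≤ fs/2 = 3.29 MHz, passes unchanged.
28.48 MHz mod fs = 2.16 MHz.
2.16 MHz ≤ fs/2 = 3.29 MHz, appears at 2.16 MHz.
Distinct values: {1.26 MHz, 2.1 MHz, 2.16 MHz, 2.76 MHz} → 4.

4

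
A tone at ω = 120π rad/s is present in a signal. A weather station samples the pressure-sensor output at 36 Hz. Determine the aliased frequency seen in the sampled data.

ω = 120π rad/s → f = ω/(2π) = 60 Hz.
60 Hz mod fs = 24 Hz.
24 Hz > fs/2 = 18 Hz, folds to fs − 24 Hz = 12 Hz.

12 Hz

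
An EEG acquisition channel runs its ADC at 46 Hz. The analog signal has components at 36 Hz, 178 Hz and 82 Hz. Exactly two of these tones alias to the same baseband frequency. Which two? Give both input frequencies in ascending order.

fs/2 = 23 Hz.
36 Hz > fs/2 = 23 Hz, folds to fs − 36 Hz = 10 Hz.
178 Hz mod fs = 40 Hz.
40 Hz > fs/2 = 23 Hz, folds to fs − 40 Hz = 6 Hz.
82 Hz mod fs = 36 Hz.
36 Hz > fs/2 = 23 Hz, folds to fs − 36 Hz = 10 Hz.
36 Hz and 82 Hz both map to 10 Hz.

36 Hz, 82 Hz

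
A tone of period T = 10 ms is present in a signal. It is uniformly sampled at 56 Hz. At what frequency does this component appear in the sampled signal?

T = 10 ms → f = 1/T = 100 Hz.
100 Hz mod fs = 44 Hz.
44 Hz > fs/2 = 28 Hz, folds to fs − 44 Hz = 12 Hz.

12 Hz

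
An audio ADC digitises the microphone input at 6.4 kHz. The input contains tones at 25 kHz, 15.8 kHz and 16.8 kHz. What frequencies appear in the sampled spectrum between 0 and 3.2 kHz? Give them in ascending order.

fs/2 = 3.2 kHz.
25 kHz mod fs = 5.8 kHz.
5.8 kHz > fs/2 = 3.2 kHz, folds to fs − 5.8 kHz = 0.6 kHz.
15.8 kHz mod fs = 3 kHz.
3 kHz ≤ fs/2 = 3.2 kHz, appears at 3 kHz.
16.8 kHz mod fs = 4 kHz.
4 kHz > fs/2 = 3.2 kHz, folds to fs − 4 kHz = 2.4 kHz.
Distinct values: {0.6 kHz, 2.4 kHz, 3 kHz}.

0.6 kHz, 2.4 kHz, 3 kHz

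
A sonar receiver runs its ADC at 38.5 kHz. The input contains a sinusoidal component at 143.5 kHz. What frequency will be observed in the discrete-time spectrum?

143.5 kHz mod fs = 28 kHz.
28 kHz > fs/2 = 19.25 kHz, folds to fs − 28 kHz = 10.5 kHz.

10.5 kHz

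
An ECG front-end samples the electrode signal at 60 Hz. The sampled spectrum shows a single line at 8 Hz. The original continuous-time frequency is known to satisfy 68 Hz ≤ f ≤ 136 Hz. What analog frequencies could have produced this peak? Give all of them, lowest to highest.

Frequencies that alias to 8 Hz are k·fs ± 8 Hz for integer k ≥ 0.
k=0: 8 Hz.
k=1: 52 Hz, 68 Hz.
k=2: 112 Hz, 128 Hz.
k=3: 172 Hz, 188 Hz.
Within [68 Hz, 136 Hz]: 68 Hz, 112 Hz, 128 Hz.

68 Hz, 112 Hz, 128 Hz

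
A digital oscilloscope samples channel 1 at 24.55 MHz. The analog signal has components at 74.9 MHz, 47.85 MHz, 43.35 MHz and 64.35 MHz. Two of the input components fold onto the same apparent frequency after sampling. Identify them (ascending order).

fs/2 = 12.275 MHz.
74.9 MHz mod fs = 1.25 MHz.
1.25 MHz ≤ fs/2 = 12.275 MHz, appears at 1.25 MHz.
47.85 MHz mod fs = 23.3 MHz.
23.3 MHz > fs/2 = 12.275 MHz, folds to fs − 23.3 MHz = 1.25 MHz.
43.35 MHz mod fs = 18.8 MHz.
18.8 MHz > fs/2 = 12.275 MHz, folds to fs − 18.8 MHz = 5.75 MHz.
64.35 MHz mod fs = 15.25 MHz.
15.25 MHz > fs/2 = 12.275 MHz, folds to fs − 15.25 MHz = 9.3 MHz.
47.85 MHz and 74.9 MHz both map to 1.25 MHz.

47.85 MHz, 74.9 MHz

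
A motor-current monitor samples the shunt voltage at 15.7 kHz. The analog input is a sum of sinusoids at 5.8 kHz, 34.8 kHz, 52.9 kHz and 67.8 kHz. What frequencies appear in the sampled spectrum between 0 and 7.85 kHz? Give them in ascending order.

fs/2 = 7.85 kHz.
5.8 kHz ≤ fs/2 = 7.85 kHz, passes unchanged.
34.8 kHz mod fs = 3.4 kHz.
3.4 kHz ≤ fs/2 = 7.85 kHz, appears at 3.4 kHz.
52.9 kHz mod fs = 5.8 kHz.
5.8 kHz ≤ fs/2 = 7.85 kHz, appears at 5.8 kHz.
67.8 kHz mod fs = 5 kHz.
5 kHz ≤ fs/2 = 7.85 kHz, appears at 5 kHz.
Distinct values: {3.4 kHz, 5 kHz, 5.8 kHz}.

3.4 kHz, 5 kHz, 5.8 kHz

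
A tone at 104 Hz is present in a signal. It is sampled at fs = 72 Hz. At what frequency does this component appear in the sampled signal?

32 Hz

104 Hz mod fs = 32 Hz.
32 Hz ≤ fs/2 = 36 Hz, appears at 32 Hz.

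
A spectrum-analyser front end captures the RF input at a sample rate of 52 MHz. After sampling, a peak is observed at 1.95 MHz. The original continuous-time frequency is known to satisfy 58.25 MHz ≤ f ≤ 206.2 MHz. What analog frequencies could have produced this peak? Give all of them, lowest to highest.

Frequencies that alias to 1.95 MHz are k·fs ± 1.95 MHz for integer k ≥ 0.
k=0: 1.95 MHz.
k=1: 50.05 MHz, 53.95 MHz.
k=2: 102.05 MHz, 105.95 MHz.
k=3: 154.05 MHz, 157.95 MHz.
k=4: 206.05 MHz, 209.95 MHz.
k=5: 258.05 MHz, 261.95 MHz.
Within [58.25 MHz, 206.2 MHz]: 102.05 MHz, 105.95 MHz, 154.05 MHz, 157.95 MHz, 206.05 MHz.

102.05 MHz, 105.95 MHz, 154.05 MHz, 157.95 MHz, 206.05 MHz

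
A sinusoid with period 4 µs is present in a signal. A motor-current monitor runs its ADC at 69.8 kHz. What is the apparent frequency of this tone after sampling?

29.2 kHz

T = 4 µs → f = 1/T = 250 kHz.
250 kHz mod fs = 40.6 kHz.
40.6 kHz > fs/2 = 34.9 kHz, folds to fs − 40.6 kHz = 29.2 kHz.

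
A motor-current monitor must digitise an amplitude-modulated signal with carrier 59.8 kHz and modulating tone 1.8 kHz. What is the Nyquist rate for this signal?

AM sidebands sit at fc ± fm = 58 kHz and 61.6 kHz.
Highest-frequency component: 61.6 kHz.
Nyquist rate = 2 × 61.6 kHz = 123.2 kHz.

123.2 kHz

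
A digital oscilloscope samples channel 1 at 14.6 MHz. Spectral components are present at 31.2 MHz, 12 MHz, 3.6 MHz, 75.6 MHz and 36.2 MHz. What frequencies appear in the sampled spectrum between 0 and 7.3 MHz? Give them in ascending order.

2 MHz, 2.6 MHz, 3.6 MHz, 7 MHz

fs/2 = 7.3 MHz.
31.2 MHz mod fs = 2 MHz.
2 MHz ≤ fs/2 = 7.3 MHz, appears at 2 MHz.
12 MHz > fs/2 = 7.3 MHz, folds to fs − 12 MHz = 2.6 MHz.
3.6 MHz ≤ fs/2 = 7.3 MHz, passes unchanged.
75.6 MHz mod fs = 2.6 MHz.
2.6 MHz ≤ fs/2 = 7.3 MHz, appears at 2.6 MHz.
36.2 MHz mod fs = 7 MHz.
7 MHz ≤ fs/2 = 7.3 MHz, appears at 7 MHz.
Distinct values: {2 MHz, 2.6 MHz, 3.6 MHz, 7 MHz}.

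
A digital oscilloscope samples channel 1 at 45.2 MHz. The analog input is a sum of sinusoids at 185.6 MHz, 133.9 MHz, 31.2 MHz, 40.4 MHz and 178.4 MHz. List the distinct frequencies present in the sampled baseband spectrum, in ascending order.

fs/2 = 22.6 MHz.
185.6 MHz mod fs = 4.8 MHz.
4.8 MHz ≤ fs/2 = 22.6 MHz, appears at 4.8 MHz.
133.9 MHz mod fs = 43.5 MHz.
43.5 MHz > fs/2 = 22.6 MHz, folds to fs − 43.5 MHz = 1.7 MHz.
31.2 MHz > fs/2 = 22.6 MHz, folds to fs − 31.2 MHz = 14 MHz.
40.4 MHz > fs/2 = 22.6 MHz, folds to fs − 40.4 MHz = 4.8 MHz.
178.4 MHz mod fs = 42.8 MHz.
42.8 MHz > fs/2 = 22.6 MHz, folds to fs − 42.8 MHz = 2.4 MHz.
Distinct values: {1.7 MHz, 2.4 MHz, 4.8 MHz, 14 MHz}.

1.7 MHz, 2.4 MHz, 4.8 MHz, 14 MHz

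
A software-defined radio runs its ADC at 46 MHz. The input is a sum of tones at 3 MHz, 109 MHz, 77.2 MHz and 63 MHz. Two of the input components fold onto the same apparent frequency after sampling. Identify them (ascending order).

63 MHz, 109 MHz

fs/2 = 23 MHz.
3 MHz ≤ fs/2 = 23 MHz, passes unchanged.
109 MHz mod fs = 17 MHz.
17 MHz ≤ fs/2 = 23 MHz, appears at 17 MHz.
77.2 MHz mod fs = 31.2 MHz.
31.2 MHz > fs/2 = 23 MHz, folds to fs − 31.2 MHz = 14.8 MHz.
63 MHz mod fs = 17 MHz.
17 MHz ≤ fs/2 = 23 MHz, appears at 17 MHz.
63 MHz and 109 MHz both map to 17 MHz.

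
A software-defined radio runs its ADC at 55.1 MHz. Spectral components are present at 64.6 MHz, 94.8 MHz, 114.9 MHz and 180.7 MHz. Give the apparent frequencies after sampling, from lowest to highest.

fs/2 = 27.55 MHz.
64.6 MHz mod fs = 9.5 MHz.
9.5 MHz ≤ fs/2 = 27.55 MHz, appears at 9.5 MHz.
94.8 MHz mod fs = 39.7 MHz.
39.7 MHz > fs/2 = 27.55 MHz, folds to fs − 39.7 MHz = 15.4 MHz.
114.9 MHz mod fs = 4.7 MHz.
4.7 MHz ≤ fs/2 = 27.55 MHz, appears at 4.7 MHz.
180.7 MHz mod fs = 15.4 MHz.
15.4 MHz ≤ fs/2 = 27.55 MHz, appears at 15.4 MHz.
Distinct values: {4.7 MHz, 9.5 MHz, 15.4 MHz}.

4.7 MHz, 9.5 MHz, 15.4 MHz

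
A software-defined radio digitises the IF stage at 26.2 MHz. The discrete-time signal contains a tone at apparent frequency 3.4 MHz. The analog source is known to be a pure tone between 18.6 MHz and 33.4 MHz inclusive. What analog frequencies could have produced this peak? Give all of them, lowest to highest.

Frequencies that alias to 3.4 MHz are k·fs ± 3.4 MHz for integer k ≥ 0.
k=0: 3.4 MHz.
k=1: 22.8 MHz, 29.6 MHz.
k=2: 49 MHz, 55.8 MHz.
Within [18.6 MHz, 33.4 MHz]: 22.8 MHz, 29.6 MHz.

22.8 MHz, 29.6 MHz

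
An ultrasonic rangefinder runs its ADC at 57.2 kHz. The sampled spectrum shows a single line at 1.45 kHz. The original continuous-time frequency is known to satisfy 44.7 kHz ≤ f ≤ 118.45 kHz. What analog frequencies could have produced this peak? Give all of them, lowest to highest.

55.75 kHz, 58.65 kHz, 112.95 kHz, 115.85 kHz

Frequencies that alias to 1.45 kHz are k·fs ± 1.45 kHz for integer k ≥ 0.
k=0: 1.45 kHz.
k=1: 55.75 kHz, 58.65 kHz.
k=2: 112.95 kHz, 115.85 kHz.
k=3: 170.15 kHz, 173.05 kHz.
Within [44.7 kHz, 118.45 kHz]: 55.75 kHz, 58.65 kHz, 112.95 kHz, 115.85 kHz.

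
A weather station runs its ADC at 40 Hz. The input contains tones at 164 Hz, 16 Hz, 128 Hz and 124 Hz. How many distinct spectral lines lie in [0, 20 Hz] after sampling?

fs/2 = 20 Hz.
164 Hz mod fs = 4 Hz.
4 Hz ≤ fs/2 = 20 Hz, appears at 4 Hz.
16 Hz ≤ fs/2 = 20 Hz, passes unchanged.
128 Hz mod fs = 8 Hz.
8 Hz ≤ fs/2 = 20 Hz, appears at 8 Hz.
124 Hz mod fs = 4 Hz.
4 Hz ≤ fs/2 = 20 Hz, appears at 4 Hz.
Distinct values: {4 Hz, 8 Hz, 16 Hz} → 3.

3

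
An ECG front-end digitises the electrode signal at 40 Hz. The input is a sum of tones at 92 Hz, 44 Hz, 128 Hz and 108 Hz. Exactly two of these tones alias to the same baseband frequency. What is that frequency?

fs/2 = 20 Hz.
92 Hz mod fs = 12 Hz.
12 Hz ≤ fs/2 = 20 Hz, appears at 12 Hz.
44 Hz mod fs = 4 Hz.
4 Hz ≤ fs/2 = 20 Hz, appears at 4 Hz.
128 Hz mod fs = 8 Hz.
8 Hz ≤ fs/2 = 20 Hz, appears at 8 Hz.
108 Hz mod fs = 28 Hz.
28 Hz > fs/2 = 20 Hz, folds to fs − 28 Hz = 12 Hz.
92 Hz and 108 Hz both map to 12 Hz.

12 Hz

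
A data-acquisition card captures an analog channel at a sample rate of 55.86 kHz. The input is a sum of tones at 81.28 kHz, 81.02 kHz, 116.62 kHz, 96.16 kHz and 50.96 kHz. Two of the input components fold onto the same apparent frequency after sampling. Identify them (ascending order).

fs/2 = 27.93 kHz.
81.28 kHz mod fs = 25.42 kHz.
25.42 kHz ≤ fs/2 = 27.93 kHz, appears at 25.42 kHz.
81.02 kHz mod fs = 25.16 kHz.
25.16 kHz ≤ fs/2 = 27.93 kHz, appears at 25.16 kHz.
116.62 kHz mod fs = 4.9 kHz.
4.9 kHz ≤ fs/2 = 27.93 kHz, appears at 4.9 kHz.
96.16 kHz mod fs = 40.3 kHz.
40.3 kHz > fs/2 = 27.93 kHz, folds to fs − 40.3 kHz = 15.56 kHz.
50.96 kHz > fs/2 = 27.93 kHz, folds to fs − 50.96 kHz = 4.9 kHz.
50.96 kHz and 116.62 kHz both map to 4.9 kHz.

50.96 kHz, 116.62 kHz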